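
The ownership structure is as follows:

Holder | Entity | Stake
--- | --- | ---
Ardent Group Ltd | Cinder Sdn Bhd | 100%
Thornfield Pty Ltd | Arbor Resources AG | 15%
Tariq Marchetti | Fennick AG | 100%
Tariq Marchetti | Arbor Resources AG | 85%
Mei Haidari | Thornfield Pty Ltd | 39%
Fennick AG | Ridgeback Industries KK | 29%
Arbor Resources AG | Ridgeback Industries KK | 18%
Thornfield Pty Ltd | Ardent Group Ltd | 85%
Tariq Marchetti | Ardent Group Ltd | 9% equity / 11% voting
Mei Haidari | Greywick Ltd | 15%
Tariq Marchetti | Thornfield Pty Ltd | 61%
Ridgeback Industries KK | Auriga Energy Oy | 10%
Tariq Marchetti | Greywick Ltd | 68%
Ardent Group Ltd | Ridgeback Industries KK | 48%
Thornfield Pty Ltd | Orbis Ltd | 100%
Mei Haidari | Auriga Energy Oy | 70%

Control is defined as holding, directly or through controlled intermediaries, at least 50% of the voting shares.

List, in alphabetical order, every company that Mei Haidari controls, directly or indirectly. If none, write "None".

Auriga Energy Oy

Mei holds 70% of Auriga, so Mei controls Auriga.
No other company's threshold is met.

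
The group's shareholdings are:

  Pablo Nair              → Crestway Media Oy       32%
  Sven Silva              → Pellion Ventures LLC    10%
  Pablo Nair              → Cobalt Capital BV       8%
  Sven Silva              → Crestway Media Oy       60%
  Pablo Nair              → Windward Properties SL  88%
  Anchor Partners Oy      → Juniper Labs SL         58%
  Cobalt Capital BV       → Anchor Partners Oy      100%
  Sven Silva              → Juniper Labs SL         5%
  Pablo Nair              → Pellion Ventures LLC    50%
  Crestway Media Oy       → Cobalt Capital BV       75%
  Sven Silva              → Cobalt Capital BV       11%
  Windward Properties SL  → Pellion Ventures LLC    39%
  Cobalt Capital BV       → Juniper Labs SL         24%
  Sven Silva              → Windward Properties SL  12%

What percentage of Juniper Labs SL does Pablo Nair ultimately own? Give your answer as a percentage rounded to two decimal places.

26.24%

Pablo reaches Juniper along 4 paths.
Via Crestway → Cobalt: 32% × 75% × 24% = 5.76%.
Via Cobalt: 8% × 24% = 1.92%.
Via Crestway → Cobalt → Anchor: 32% × 75% × 100% × 58% = 13.92%.
Via Cobalt → Anchor: 8% × 100% × 58% = 4.64%.
Total: 5.76% + 1.92% + 13.92% + 4.64% = 26.24%.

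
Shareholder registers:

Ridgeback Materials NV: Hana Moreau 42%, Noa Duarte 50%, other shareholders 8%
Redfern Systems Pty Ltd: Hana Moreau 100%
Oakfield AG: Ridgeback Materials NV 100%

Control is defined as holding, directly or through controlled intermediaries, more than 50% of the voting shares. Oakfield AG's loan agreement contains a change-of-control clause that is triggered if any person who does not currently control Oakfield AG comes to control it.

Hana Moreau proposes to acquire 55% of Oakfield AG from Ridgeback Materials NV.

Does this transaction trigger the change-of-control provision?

Yes

The purchase adds only to Hana's holdings (Ridgeback's stake shrinks), so Hana is the only person who could newly come to control Oakfield.
Hana holds 100% of Redfern, so Hana controls Redfern.
Neither Hana nor any entity Hana controls holds any voting interest in Oakfield.
So before the transaction, Hana does not control Oakfield.
After the purchase, Hana holds 55% of Oakfield directly, and Ridgeback's stake falls to 45%.
Hana holds 55% of Oakfield, so Hana controls Oakfield.
Hana did not control Oakfield before and does after, so the clause is triggered.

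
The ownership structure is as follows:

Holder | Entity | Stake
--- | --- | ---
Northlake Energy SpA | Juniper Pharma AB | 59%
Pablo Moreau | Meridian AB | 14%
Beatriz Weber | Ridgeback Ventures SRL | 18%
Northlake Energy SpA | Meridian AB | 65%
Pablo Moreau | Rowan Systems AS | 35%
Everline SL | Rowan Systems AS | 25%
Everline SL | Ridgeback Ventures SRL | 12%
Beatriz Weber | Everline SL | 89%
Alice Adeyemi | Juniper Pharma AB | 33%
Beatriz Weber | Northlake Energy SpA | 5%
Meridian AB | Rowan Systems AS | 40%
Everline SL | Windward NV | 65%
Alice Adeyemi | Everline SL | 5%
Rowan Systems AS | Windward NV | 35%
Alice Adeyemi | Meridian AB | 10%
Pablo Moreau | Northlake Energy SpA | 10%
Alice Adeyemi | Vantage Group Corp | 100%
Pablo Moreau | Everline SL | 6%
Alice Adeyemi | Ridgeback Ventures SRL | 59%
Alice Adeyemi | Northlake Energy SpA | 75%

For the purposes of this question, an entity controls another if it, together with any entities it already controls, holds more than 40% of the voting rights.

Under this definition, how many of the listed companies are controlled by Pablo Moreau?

Pablo's largest direct stake is 35% in Rowan, which does not meet the threshold.
Pablo controls 0 companies.

0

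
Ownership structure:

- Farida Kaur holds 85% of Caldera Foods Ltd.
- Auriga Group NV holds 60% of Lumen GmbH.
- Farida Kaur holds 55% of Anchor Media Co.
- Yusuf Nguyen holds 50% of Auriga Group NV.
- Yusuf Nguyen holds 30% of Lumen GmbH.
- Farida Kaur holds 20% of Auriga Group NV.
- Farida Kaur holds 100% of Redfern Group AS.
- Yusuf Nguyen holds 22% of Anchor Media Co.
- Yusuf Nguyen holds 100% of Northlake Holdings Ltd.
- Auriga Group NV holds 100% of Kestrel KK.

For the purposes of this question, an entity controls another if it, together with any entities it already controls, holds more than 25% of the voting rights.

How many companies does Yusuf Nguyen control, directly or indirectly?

4

Yusuf holds 50% of Auriga, so Yusuf controls Auriga.
Auriga holds 100% of Kestrel, so Yusuf controls Kestrel.
Yusuf and Auriga together hold 30% + 60% = 90% of Lumen, so Yusuf controls Lumen.
Yusuf holds 100% of Northlake, so Yusuf controls Northlake.
No other company's threshold is met.
Yusuf controls 4 companies.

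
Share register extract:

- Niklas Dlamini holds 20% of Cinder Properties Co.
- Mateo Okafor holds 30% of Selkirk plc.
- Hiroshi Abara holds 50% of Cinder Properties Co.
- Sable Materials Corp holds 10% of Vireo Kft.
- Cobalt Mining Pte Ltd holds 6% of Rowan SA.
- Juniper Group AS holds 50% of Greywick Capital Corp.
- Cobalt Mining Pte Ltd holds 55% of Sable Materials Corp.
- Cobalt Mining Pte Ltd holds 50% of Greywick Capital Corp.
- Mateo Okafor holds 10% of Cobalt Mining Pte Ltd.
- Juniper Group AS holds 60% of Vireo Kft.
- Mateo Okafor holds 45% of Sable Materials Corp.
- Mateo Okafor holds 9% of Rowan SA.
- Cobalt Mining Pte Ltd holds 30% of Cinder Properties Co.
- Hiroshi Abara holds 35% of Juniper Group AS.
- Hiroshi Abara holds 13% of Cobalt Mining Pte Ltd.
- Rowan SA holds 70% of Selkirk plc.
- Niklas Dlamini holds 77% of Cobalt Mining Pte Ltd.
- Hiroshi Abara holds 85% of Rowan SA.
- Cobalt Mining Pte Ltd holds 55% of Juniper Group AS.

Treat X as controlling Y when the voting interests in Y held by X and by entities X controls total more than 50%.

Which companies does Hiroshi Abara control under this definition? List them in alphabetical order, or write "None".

Rowan SA, Selkirk plc

Hiroshi holds 85% of Rowan, so Hiroshi controls Rowan.
Rowan holds 70% of Selkirk, so Hiroshi controls Selkirk.
No other company's threshold is met.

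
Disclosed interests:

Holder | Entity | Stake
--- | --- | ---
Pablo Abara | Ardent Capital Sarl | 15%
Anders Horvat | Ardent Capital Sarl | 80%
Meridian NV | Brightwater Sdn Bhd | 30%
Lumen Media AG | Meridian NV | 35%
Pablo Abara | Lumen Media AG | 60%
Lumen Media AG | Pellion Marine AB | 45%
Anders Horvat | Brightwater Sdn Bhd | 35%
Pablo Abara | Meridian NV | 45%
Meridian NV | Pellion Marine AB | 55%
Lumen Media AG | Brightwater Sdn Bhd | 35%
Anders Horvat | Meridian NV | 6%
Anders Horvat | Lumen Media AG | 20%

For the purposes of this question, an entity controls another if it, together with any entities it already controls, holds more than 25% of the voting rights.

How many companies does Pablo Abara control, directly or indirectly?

4

Pablo holds 60% of Lumen, so Pablo controls Lumen.
Pablo and Lumen together hold 45% + 35% = 80% of Meridian, so Pablo controls Meridian.
Meridian and Lumen together hold 30% + 35% = 65% of Brightwater, so Pablo controls Brightwater.
Meridian and Lumen together hold 55% + 45% = 100% of Pellion, so Pablo controls Pellion.
No other company's threshold is met.
Pablo controls 4 companies.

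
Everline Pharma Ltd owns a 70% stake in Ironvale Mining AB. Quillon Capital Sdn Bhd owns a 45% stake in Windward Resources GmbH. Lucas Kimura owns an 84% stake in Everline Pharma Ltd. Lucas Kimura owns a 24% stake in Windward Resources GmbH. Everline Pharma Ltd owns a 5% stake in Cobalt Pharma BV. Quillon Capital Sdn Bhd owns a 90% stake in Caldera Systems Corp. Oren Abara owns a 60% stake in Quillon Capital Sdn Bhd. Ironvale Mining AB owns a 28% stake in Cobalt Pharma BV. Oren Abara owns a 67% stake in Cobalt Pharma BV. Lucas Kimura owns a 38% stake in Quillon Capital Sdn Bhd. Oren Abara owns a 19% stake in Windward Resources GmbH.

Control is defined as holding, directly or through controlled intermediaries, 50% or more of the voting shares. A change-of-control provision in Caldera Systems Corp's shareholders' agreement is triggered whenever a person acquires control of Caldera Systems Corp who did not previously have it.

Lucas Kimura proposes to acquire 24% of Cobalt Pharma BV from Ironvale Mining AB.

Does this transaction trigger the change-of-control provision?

No

The purchase adds only to Lucas's holdings (Ironvale's stake shrinks), so Lucas is the only person who could newly come to control Caldera.
Lucas holds 84% of Everline, so Lucas controls Everline.
Everline holds 70% of Ironvale, so Lucas controls Ironvale.
Neither Lucas nor any entity Lucas controls holds any voting interest in Caldera.
So before the transaction, Lucas does not control Caldera.
After the purchase, Lucas holds 24% of Cobalt directly, and Ironvale's stake falls to 4%.
Lucas's side now holds 4% + 5% + 24% = 33% of Cobalt, not ≥ 50%, so Lucas still does not control Cobalt.
After the transaction, neither Lucas nor any entity Lucas controls holds a voting interest in Caldera, so Lucas still does not control it.
No new person acquires control, so the clause is not triggered.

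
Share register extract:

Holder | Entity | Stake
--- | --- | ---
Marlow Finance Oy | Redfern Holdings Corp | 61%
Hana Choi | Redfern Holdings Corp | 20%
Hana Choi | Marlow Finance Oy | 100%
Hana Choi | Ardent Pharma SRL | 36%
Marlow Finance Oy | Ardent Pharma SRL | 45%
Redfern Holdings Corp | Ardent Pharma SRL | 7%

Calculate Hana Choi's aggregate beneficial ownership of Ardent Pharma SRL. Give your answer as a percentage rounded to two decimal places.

86.67%

Hana reaches Ardent along 4 paths.
Via Redfern: 20% × 7% = 1.4%.
Via Marlow → Redfern: 100% × 61% × 7% = 4.27%.
Direct stake: 36% = 36%.
Via Marlow: 100% × 45% = 45%.
Total: 1.4% + 4.27% + 36% + 45% = 86.67%.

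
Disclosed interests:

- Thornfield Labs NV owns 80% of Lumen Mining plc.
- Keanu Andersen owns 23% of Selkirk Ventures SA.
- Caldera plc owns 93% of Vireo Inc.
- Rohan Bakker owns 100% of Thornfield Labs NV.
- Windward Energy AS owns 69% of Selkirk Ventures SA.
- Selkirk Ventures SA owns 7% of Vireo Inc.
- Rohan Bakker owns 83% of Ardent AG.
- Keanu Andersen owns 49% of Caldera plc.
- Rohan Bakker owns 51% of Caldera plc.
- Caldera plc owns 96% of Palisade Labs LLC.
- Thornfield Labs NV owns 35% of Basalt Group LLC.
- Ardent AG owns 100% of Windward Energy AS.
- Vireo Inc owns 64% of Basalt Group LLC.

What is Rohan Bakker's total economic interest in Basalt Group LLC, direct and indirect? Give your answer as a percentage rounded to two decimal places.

67.92%

Rohan reaches Basalt along 3 paths.
Via Thornfield: 100% × 35% = 35%.
Via Ardent → Windward → Selkirk → Vireo: 83% × 100% × 69% × 7% × 64% = 2.565696%.
Via Caldera → Vireo: 51% × 93% × 64% = 30.3552%.
Total: 35% + 2.565696% + 30.3552% = 67.920896%.
Rounded: 67.92%.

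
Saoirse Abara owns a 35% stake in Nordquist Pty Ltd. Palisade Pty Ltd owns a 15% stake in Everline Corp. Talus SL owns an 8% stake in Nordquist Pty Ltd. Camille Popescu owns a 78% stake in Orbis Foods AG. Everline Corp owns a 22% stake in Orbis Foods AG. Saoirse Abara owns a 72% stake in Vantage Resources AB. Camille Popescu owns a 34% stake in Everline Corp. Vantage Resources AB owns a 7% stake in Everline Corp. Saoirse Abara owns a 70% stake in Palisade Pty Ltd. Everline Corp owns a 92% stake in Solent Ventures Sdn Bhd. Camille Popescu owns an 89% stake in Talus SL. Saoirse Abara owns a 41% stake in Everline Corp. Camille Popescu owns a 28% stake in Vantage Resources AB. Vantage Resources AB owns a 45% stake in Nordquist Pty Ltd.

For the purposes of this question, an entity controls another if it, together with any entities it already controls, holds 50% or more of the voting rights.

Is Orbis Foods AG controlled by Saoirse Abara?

Saoirse holds 72% of Vantage, so Saoirse controls Vantage.
Saoirse holds 70% of Palisade, so Saoirse controls Palisade.
Palisade and Saoirse and Vantage together hold 15% + 41% + 7% = 63% of Everline, so Saoirse controls Everline.
Vantage and Saoirse together hold 45% + 35% = 80% of Nordquist, so Saoirse controls Nordquist.
Everline holds 92% of Solent, so Saoirse controls Solent.
In Orbis, Saoirse's side holds only 22%, not ≥ 50%.
So Saoirse does not control Orbis.

No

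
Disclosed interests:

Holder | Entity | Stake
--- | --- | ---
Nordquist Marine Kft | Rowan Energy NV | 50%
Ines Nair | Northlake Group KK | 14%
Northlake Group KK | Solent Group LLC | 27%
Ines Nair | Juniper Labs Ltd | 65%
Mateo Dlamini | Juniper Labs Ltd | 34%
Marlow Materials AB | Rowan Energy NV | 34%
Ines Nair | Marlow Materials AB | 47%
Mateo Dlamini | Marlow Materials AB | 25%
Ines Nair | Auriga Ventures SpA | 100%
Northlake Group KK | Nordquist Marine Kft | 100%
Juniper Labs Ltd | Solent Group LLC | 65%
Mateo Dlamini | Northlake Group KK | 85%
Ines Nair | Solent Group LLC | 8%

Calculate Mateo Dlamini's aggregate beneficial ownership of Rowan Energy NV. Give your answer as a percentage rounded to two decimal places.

51.00%

Mateo reaches Rowan along 2 paths.
Via Marlow: 25% × 34% = 8.5%.
Via Northlake → Nordquist: 85% × 100% × 50% = 42.5%.
Total: 8.5% + 42.5% = 51%.
Rounded: 51.00%.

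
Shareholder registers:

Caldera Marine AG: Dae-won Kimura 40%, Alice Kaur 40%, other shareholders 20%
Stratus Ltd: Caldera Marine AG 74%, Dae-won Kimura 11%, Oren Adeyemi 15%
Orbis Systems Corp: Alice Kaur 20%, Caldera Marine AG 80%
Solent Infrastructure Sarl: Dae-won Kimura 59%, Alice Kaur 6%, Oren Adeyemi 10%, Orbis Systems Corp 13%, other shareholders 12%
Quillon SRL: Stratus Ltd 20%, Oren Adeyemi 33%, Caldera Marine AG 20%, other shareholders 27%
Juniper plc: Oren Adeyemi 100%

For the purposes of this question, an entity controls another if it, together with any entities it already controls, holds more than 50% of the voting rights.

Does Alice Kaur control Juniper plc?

No

Alice's largest direct stake is 40% in Caldera, which does not meet the threshold, so Alice controls no company.
Neither Alice nor any entity Alice controls holds any voting interest in Juniper.
So Alice does not control Juniper.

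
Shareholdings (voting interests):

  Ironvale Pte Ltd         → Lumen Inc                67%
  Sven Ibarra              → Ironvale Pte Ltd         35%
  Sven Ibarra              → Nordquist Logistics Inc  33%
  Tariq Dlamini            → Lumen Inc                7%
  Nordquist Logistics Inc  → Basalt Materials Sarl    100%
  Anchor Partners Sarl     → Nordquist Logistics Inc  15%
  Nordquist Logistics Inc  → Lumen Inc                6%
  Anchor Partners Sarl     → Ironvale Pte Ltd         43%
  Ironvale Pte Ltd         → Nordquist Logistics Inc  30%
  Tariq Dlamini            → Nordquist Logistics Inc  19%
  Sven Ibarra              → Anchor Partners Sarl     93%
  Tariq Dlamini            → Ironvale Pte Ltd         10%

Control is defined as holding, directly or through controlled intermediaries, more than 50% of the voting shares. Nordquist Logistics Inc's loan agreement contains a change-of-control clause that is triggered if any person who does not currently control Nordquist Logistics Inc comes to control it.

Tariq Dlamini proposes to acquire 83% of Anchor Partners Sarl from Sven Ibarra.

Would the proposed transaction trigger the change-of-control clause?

The purchase adds only to Tariq's holdings (Sven's stake shrinks), so Tariq is the only person who could newly come to control Nordquist.
Tariq's largest direct stake is 19% in Nordquist, which does not meet the threshold, so Tariq controls no company.
In Nordquist, Tariq's side holds only 19%, not > 50%.
So before the transaction, Tariq does not control Nordquist.
After the purchase, Tariq holds 83% of Anchor directly, and Sven's stake falls to 10%.
Tariq holds 83% of Anchor, so Tariq controls Anchor.
Anchor and Tariq together hold 43% + 10% = 53% of Ironvale, so Tariq controls Ironvale.
Ironvale and Tariq and Anchor together hold 30% + 19% + 15% = 64% of Nordquist, so Tariq controls Nordquist.
Tariq did not control Nordquist before and does after, so the clause is triggered.

Yes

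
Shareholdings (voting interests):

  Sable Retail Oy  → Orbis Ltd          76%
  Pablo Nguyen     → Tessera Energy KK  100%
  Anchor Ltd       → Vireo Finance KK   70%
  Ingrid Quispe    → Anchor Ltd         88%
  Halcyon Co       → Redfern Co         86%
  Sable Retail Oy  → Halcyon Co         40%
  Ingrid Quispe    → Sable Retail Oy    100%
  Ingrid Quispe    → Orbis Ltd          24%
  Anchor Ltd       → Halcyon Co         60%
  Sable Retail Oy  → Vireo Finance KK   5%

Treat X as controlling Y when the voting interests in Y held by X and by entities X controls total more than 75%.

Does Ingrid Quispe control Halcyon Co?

Yes

Ingrid holds 88% of Anchor, so Ingrid controls Anchor.
Ingrid holds 100% of Sable, so Ingrid controls Sable.
Anchor and Sable together hold 60% + 40% = 100% of Halcyon, so Ingrid controls Halcyon.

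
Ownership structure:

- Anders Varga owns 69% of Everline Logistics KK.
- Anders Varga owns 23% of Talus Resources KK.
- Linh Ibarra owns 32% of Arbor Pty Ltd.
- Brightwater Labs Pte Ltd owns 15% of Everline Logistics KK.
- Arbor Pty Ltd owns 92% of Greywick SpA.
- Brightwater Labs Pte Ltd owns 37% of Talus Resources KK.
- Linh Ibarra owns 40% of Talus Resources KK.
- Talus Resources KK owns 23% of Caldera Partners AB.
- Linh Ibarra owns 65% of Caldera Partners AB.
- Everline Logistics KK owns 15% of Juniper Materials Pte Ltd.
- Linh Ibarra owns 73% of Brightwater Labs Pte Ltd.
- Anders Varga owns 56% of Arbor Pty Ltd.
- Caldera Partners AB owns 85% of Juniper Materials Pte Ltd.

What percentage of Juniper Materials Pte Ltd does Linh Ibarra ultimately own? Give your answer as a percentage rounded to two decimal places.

Linh reaches Juniper along 4 paths.
Via Brightwater → Everline: 73% × 15% × 15% = 1.6425%.
Via Talus → Caldera: 40% × 23% × 85% = 7.82%.
Via Brightwater → Talus → Caldera: 73% × 37% × 23% × 85% = 5.280455%.
Via Caldera: 65% × 85% = 55.25%.
Total: 1.6425% + 7.82% + 5.280455% + 55.25% = 69.992955%.
Rounded: 69.99%.

69.99%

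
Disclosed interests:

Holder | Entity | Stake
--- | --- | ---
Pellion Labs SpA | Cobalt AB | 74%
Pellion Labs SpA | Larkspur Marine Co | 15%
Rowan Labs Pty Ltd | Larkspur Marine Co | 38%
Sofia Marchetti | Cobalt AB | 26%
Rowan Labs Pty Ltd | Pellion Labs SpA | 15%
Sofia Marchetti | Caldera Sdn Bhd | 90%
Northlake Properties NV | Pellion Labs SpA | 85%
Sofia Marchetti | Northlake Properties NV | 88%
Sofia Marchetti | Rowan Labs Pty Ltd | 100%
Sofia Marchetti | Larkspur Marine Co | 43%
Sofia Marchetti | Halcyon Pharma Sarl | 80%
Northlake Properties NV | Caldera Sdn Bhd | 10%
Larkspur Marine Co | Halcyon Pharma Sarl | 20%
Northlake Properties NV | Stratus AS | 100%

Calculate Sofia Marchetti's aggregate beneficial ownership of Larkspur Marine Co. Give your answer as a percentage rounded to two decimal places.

94.47%

Sofia reaches Larkspur along 4 paths.
Direct stake: 43% = 43%.
Via Northlake → Pellion: 88% × 85% × 15% = 11.22%.
Via Rowan → Pellion: 100% × 15% × 15% = 2.25%.
Via Rowan: 100% × 38% = 38%.
Total: 43% + 11.22% + 2.25% + 38% = 94.47%.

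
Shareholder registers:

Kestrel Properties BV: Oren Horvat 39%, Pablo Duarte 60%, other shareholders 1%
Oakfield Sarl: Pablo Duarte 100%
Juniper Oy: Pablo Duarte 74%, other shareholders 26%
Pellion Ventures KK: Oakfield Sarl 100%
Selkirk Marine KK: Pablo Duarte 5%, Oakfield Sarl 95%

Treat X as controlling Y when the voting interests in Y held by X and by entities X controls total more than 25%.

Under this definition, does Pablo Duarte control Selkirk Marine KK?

Yes

Pablo holds 100% of Oakfield, so Pablo controls Oakfield.
Pablo and Oakfield together hold 5% + 95% = 100% of Selkirk, so Pablo controls Selkirk.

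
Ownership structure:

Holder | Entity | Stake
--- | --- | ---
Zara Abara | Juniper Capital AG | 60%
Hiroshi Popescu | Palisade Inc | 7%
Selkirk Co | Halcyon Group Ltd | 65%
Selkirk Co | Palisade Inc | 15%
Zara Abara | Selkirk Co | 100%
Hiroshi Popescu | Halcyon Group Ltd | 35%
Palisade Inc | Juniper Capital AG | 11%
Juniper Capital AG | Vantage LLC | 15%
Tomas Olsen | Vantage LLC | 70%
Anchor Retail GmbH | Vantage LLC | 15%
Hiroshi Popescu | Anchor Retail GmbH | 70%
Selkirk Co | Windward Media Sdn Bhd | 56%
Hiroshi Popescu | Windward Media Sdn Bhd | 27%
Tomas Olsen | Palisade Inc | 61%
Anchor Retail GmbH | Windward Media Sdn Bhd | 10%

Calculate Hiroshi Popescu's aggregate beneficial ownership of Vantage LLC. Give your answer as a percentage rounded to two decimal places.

Hiroshi reaches Vantage along 2 paths.
Via Palisade → Juniper: 7% × 11% × 15% = 0.1155%.
Via Anchor: 70% × 15% = 10.5%.
Total: 0.1155% + 10.5% = 10.6155%.
Rounded: 10.62%.

10.62%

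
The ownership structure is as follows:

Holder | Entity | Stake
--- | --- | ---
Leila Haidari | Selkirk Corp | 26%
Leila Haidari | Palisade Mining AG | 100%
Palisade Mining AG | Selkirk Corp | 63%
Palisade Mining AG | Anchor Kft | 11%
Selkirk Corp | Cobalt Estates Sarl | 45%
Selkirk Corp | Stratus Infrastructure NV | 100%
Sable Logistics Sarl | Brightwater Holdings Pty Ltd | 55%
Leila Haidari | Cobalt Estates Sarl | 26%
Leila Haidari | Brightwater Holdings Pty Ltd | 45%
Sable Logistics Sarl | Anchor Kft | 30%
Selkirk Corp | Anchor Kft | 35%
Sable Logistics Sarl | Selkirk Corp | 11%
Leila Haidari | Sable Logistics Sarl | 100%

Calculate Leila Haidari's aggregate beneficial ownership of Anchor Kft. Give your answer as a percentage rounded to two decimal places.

Leila reaches Anchor along 5 paths.
Via Palisade: 100% × 11% = 11%.
Via Sable → Selkirk: 100% × 11% × 35% = 3.85%.
Via Selkirk: 26% × 35% = 9.1%.
Via Palisade → Selkirk: 100% × 63% × 35% = 22.05%.
Via Sable: 100% × 30% = 30%.
Total: 11% + 3.85% + 9.1% + 22.05% + 30% = 76%.
Rounded: 76.00%.

76.00%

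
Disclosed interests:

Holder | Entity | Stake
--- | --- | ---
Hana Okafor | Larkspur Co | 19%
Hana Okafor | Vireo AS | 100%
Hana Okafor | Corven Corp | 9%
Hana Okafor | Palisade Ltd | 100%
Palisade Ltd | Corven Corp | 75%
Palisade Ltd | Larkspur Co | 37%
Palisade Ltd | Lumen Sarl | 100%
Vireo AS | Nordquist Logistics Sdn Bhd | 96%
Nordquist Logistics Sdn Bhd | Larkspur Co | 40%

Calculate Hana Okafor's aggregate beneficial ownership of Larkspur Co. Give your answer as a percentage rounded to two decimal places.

Hana reaches Larkspur along 3 paths.
Via Vireo → Nordquist: 100% × 96% × 40% = 38.4%.
Direct stake: 19% = 19%.
Via Palisade: 100% × 37% = 37%.
Total: 38.4% + 19% + 37% = 94.4%.
Rounded: 94.40%.

94.40%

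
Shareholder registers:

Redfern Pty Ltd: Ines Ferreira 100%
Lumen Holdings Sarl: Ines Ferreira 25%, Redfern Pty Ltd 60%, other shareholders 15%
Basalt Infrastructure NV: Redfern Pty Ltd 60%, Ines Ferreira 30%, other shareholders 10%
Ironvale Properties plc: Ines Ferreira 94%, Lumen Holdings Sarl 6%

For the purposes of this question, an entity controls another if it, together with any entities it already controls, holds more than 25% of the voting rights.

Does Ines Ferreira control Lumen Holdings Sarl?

Ines holds 100% of Redfern, so Ines controls Redfern.
Ines and Redfern together hold 25% + 60% = 85% of Lumen, so Ines controls Lumen.

Yes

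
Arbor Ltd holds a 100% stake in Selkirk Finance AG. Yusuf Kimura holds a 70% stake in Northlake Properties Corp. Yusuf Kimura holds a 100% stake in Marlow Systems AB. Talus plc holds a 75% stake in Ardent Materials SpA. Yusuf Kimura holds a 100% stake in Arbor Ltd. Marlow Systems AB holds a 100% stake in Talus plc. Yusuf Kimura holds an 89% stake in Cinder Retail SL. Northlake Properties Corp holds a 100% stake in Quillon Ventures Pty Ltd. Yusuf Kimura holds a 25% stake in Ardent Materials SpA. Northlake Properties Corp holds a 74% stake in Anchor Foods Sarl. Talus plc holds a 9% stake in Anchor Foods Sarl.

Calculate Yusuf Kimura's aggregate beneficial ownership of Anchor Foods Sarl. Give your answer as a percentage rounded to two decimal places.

Yusuf reaches Anchor along 2 paths.
Via Northlake: 70% × 74% = 51.8%.
Via Marlow → Talus: 100% × 100% × 9% = 9%.
Total: 51.8% + 9% = 60.8%.
Rounded: 60.80%.

60.80%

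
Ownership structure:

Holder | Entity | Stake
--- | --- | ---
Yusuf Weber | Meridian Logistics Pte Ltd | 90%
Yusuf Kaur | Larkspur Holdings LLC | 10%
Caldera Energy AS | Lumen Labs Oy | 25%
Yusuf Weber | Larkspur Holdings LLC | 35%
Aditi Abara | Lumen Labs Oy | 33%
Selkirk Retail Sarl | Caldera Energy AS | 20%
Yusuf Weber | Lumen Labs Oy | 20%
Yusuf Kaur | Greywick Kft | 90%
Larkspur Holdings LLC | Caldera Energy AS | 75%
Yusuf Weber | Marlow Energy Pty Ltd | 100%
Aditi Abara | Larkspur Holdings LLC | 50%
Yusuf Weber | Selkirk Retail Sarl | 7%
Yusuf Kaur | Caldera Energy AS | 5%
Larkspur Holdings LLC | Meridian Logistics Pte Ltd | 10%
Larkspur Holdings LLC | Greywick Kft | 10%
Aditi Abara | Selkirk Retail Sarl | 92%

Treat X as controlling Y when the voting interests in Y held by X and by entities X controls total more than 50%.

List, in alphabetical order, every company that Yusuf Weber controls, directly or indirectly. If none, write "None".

Marlow Energy Pty Ltd, Meridian Logistics Pte Ltd

Yusuf Weber holds 90% of Meridian, so Yusuf Weber controls Meridian.
Yusuf Weber holds 100% of Marlow, so Yusuf Weber controls Marlow.
No other company's threshold is met.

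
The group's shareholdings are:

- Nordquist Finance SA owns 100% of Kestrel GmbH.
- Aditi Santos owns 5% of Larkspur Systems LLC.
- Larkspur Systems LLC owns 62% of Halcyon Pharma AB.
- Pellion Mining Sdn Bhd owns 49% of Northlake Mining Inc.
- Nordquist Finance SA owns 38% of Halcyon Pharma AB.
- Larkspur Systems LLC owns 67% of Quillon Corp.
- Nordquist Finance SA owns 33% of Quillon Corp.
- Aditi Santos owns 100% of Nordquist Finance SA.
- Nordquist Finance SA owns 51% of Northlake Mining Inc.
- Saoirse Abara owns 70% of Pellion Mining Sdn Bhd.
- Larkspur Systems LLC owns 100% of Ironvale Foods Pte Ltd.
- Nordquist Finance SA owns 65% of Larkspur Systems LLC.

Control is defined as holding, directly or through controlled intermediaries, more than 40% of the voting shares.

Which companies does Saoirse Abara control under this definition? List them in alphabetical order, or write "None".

Northlake Mining Inc, Pellion Mining Sdn Bhd

Saoirse holds 70% of Pellion, so Saoirse controls Pellion.
Pellion holds 49% of Northlake, so Saoirse controls Northlake.
No other company's threshold is met.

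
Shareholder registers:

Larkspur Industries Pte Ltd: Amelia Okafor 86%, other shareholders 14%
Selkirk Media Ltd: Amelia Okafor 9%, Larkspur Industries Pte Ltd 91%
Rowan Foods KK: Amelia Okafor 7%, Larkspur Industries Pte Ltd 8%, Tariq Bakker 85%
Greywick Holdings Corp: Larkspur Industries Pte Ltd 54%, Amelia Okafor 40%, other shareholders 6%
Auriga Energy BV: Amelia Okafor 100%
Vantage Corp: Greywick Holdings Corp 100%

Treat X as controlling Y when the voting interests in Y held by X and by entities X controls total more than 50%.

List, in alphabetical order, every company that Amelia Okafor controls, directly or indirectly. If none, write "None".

Auriga Energy BV, Greywick Holdings Corp, Larkspur Industries Pte Ltd, Selkirk Media Ltd, Vantage Corp

Amelia holds 86% of Larkspur, so Amelia controls Larkspur.
Amelia and Larkspur together hold 9% + 91% = 100% of Selkirk, so Amelia controls Selkirk.
Larkspur and Amelia together hold 54% + 40% = 94% of Greywick, so Amelia controls Greywick.
Amelia holds 100% of Auriga, so Amelia controls Auriga.
Greywick holds 100% of Vantage, so Amelia controls Vantage.
No other company's threshold is met.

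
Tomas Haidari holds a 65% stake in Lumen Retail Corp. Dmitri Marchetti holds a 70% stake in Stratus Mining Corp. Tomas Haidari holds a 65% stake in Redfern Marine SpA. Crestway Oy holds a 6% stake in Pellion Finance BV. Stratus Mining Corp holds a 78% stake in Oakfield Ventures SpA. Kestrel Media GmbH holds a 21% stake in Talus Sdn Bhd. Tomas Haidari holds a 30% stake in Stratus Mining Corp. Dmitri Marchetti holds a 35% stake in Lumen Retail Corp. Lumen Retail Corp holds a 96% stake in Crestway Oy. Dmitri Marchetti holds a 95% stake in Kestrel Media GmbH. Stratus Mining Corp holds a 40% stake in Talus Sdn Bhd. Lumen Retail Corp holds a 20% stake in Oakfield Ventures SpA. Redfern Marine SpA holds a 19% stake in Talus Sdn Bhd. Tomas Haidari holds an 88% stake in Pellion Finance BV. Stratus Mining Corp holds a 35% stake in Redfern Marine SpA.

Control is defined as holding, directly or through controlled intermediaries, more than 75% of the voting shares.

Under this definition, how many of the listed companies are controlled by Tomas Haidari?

1

Tomas holds 88% of Pellion, so Tomas controls Pellion.
No other company's threshold is met.
Tomas controls 1 company.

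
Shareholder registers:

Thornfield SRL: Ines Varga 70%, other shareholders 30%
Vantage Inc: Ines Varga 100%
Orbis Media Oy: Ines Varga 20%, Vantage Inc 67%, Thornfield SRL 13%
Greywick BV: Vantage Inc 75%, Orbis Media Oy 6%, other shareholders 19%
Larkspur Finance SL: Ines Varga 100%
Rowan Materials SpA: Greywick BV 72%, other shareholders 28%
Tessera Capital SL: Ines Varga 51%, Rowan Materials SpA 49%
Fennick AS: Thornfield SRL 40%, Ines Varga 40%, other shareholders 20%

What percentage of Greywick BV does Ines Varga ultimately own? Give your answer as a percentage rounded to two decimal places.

Ines reaches Greywick along 4 paths.
Via Vantage: 100% × 75% = 75%.
Via Orbis: 20% × 6% = 1.2%.
Via Vantage → Orbis: 100% × 67% × 6% = 4.02%.
Via Thornfield → Orbis: 70% × 13% × 6% = 0.546%.
Total: 75% + 1.2% + 4.02% + 0.546% = 80.766%.
Rounded: 80.77%.

80.77%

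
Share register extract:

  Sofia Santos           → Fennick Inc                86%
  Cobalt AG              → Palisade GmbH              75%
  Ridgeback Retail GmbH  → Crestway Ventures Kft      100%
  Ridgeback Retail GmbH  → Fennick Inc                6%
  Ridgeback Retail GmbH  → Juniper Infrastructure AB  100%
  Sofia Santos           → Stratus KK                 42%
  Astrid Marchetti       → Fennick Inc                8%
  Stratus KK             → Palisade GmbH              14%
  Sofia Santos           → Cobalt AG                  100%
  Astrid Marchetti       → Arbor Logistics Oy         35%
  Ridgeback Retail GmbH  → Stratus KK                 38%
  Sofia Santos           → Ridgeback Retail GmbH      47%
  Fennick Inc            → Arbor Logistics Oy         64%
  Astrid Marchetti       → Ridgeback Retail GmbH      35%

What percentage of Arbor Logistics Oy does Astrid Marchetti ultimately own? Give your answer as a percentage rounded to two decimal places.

41.46%

Astrid reaches Arbor along 3 paths.
Via Fennick: 8% × 64% = 5.12%.
Via Ridgeback → Fennick: 35% × 6% × 64% = 1.344%.
Direct stake: 35% = 35%.
Total: 5.12% + 1.344% + 35% = 41.464%.
Rounded: 41.46%.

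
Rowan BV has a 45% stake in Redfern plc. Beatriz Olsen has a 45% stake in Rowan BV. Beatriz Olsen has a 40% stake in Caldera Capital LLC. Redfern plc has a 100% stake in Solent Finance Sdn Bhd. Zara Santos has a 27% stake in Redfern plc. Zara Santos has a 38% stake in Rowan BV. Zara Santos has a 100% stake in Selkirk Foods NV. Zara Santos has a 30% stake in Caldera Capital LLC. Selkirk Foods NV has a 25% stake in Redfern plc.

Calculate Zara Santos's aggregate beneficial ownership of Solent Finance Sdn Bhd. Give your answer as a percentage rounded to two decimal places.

Zara reaches Solent along 3 paths.
Via Selkirk → Redfern: 100% × 25% × 100% = 25%.
Via Rowan → Redfern: 38% × 45% × 100% = 17.1%.
Via Redfern: 27% × 100% = 27%.
Total: 25% + 17.1% + 27% = 69.1%.
Rounded: 69.10%.

69.10%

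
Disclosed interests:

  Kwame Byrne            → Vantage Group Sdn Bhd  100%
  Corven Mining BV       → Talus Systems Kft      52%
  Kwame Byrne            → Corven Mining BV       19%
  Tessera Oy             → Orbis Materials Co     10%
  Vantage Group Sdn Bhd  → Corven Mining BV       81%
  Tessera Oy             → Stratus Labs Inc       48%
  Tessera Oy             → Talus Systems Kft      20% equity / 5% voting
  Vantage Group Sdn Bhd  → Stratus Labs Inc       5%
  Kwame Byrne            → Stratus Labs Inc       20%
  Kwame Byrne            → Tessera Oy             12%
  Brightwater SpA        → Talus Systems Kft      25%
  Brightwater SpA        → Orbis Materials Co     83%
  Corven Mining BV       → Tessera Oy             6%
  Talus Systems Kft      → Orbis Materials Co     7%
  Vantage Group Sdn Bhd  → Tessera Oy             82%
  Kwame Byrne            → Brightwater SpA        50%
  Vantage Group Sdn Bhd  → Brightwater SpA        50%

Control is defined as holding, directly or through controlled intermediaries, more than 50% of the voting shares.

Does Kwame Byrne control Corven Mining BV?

Yes

Kwame holds 100% of Vantage, so Kwame controls Vantage.
Kwame and Vantage together hold 19% + 81% = 100% of Corven, so Kwame controls Corven.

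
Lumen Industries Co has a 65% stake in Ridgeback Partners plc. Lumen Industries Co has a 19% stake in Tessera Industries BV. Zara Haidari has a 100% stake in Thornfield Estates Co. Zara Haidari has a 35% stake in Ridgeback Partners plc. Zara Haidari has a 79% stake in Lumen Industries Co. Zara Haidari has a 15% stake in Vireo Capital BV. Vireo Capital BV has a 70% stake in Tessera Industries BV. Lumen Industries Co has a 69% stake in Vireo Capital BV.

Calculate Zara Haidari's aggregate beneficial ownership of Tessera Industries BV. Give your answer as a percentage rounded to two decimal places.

Zara reaches Tessera along 3 paths.
Via Lumen: 79% × 19% = 15.01%.
Via Vireo: 15% × 70% = 10.5%.
Via Lumen → Vireo: 79% × 69% × 70% = 38.157%.
Total: 15.01% + 10.5% + 38.157% = 63.667%.
Rounded: 63.67%.

63.67%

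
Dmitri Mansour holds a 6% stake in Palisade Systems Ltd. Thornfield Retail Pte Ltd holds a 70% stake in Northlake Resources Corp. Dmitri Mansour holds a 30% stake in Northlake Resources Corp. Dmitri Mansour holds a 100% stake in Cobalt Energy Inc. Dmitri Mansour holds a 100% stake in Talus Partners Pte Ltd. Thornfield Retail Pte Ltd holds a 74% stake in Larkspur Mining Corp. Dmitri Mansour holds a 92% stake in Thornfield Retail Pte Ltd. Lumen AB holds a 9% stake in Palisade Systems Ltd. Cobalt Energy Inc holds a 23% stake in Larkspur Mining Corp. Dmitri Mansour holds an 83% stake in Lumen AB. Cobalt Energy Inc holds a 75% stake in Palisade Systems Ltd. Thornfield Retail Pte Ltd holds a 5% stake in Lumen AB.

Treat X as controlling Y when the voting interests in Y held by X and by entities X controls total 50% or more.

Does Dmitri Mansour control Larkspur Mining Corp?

Yes

Dmitri holds 92% of Thornfield, so Dmitri controls Thornfield.
Dmitri holds 100% of Cobalt, so Dmitri controls Cobalt.
Thornfield and Cobalt together hold 74% + 23% = 97% of Larkspur, so Dmitri controls Larkspur.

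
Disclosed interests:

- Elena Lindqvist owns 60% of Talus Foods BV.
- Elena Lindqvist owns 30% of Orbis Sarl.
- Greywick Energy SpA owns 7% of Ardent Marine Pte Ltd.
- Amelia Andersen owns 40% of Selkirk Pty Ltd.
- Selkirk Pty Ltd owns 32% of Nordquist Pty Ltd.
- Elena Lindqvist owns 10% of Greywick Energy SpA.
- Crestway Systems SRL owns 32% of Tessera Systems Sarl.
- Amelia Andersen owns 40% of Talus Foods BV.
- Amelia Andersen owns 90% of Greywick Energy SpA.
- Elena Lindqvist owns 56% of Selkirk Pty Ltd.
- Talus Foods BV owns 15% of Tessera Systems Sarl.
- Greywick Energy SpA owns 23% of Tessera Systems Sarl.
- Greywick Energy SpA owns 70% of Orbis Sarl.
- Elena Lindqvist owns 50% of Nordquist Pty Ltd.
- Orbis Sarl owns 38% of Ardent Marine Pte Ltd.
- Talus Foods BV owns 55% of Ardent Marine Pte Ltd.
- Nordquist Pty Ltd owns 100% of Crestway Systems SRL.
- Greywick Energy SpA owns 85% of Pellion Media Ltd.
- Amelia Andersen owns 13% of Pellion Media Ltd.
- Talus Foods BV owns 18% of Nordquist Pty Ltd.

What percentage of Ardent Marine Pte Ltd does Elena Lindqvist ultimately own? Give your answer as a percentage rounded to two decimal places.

47.76%

Elena reaches Ardent along 4 paths.
Via Greywick: 10% × 7% = 0.7%.
Via Orbis: 30% × 38% = 11.4%.
Via Greywick → Orbis: 10% × 70% × 38% = 2.66%.
Via Talus: 60% × 55% = 33%.
Total: 0.7% + 11.4% + 2.66% + 33% = 47.76%.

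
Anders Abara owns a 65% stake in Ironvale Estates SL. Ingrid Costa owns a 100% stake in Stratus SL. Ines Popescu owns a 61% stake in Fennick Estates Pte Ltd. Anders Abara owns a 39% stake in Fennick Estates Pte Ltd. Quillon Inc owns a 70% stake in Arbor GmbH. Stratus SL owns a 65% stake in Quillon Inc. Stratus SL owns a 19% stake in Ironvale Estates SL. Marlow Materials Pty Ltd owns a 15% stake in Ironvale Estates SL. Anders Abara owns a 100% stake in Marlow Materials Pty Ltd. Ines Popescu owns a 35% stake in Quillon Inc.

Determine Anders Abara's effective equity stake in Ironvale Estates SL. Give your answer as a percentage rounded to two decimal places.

Anders reaches Ironvale along 2 paths.
Direct stake: 65% = 65%.
Via Marlow: 100% × 15% = 15%.
Total: 65% + 15% = 80%.
Rounded: 80.00%.

80.00%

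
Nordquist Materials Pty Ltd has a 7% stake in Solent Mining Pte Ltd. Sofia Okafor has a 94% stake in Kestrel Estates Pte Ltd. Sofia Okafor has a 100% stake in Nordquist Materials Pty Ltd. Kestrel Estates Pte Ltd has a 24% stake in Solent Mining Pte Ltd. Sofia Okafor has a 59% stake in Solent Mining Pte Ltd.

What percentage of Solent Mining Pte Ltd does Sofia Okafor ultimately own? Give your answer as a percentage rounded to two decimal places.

Sofia reaches Solent along 3 paths.
Via Nordquist: 100% × 7% = 7%.
Direct stake: 59% = 59%.
Via Kestrel: 94% × 24% = 22.56%.
Total: 7% + 59% + 22.56% = 88.56%.

88.56%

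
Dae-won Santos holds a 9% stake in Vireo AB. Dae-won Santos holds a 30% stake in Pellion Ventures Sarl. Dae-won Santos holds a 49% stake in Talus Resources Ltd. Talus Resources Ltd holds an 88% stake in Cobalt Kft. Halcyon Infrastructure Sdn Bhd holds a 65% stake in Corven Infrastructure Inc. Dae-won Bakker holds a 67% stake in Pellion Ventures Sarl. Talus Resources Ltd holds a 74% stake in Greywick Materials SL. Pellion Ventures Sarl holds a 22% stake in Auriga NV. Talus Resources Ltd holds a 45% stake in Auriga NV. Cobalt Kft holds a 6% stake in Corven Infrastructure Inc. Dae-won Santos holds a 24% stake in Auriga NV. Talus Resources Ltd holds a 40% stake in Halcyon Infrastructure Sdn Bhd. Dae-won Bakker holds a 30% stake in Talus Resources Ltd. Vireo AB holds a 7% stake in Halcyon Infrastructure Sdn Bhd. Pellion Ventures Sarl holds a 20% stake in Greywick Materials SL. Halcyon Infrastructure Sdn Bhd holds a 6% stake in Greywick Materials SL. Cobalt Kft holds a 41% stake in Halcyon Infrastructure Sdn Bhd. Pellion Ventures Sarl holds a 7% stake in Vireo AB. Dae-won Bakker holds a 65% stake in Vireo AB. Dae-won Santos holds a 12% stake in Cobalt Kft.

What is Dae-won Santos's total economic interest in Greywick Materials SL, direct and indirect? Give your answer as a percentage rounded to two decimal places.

Dae-won Santos reaches Greywick along 7 paths.
Via Pellion: 30% × 20% = 6%.
Via Talus: 49% × 74% = 36.26%.
Via Talus → Halcyon: 49% × 40% × 6% = 1.176%.
Via Vireo → Halcyon: 9% × 7% × 6% = 0.0378%.
Via Pellion → Vireo → Halcyon: 30% × 7% × 7% × 6% = 0.00882%.
Via Cobalt → Halcyon: 12% × 41% × 6% = 0.2952%.
Via Talus → Cobalt → Halcyon: 49% × 88% × 41% × 6% = 1.060752%.
Total: 6% + 36.26% + 1.176% + 0.0378% + 0.00882% + 0.2952% + 1.060752% = 44.838572%.
Rounded: 44.84%.

44.84%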